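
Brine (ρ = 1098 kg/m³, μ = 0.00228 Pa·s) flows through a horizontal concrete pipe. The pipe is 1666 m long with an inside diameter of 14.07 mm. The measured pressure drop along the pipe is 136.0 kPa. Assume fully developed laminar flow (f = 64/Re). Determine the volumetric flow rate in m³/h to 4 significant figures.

For laminar flow, f = 64/Re with Re = ρVD/μ, so Darcy-Weisbach reduces to ΔP = 32μLV/D². Solving for V: V = ΔP·D²/(32μL) = 1.36e+05·(0.01407)²/(32·0.00228·1666) = 0.2215 m/s.
Check: Re = ρVD/μ = 1098·0.2215·0.01407/0.00228 = 1501 < 2300, so the laminar assumption holds.
Q = V·A = 0.2215·(π/4·0.01407²) = 3.444e-05 m³/s = 0.1240 m³/h.

Q ≈ 0.1240 m³/h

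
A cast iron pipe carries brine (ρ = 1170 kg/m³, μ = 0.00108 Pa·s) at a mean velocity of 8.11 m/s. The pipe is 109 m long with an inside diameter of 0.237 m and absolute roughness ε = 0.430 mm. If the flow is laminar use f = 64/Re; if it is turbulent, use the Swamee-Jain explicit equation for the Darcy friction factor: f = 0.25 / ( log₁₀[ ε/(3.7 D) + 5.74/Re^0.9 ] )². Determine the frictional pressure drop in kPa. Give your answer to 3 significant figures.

ΔP ≈ 406 kPa

Reynolds number Re = ρVD/μ = 1170 · 8.11 · 0.237 / 0.00108 = 2.082e+06.
Re > 4000 → turbulent. Relative roughness ε/D = 0.00043/0.237 = 0.00181. Swamee-Jain: f = 0.25/(log₁₀[0.00181/3.7 + 5.74/2.082e+06^0.9])² = 0.25/(log₁₀[0.00049 + 1.18e-05])² = 0.25/(-3.299)² = 0.02297.
Darcy-Weisbach: ΔP = f(L/D)(ρV²/2) = 0.02297·(109/0.237)·(1170·8.11²/2) = 0.02297·459.9·3.848e+04 = 4.065e+05 Pa.
ΔP = 4.065e+05 Pa = 406 kPa.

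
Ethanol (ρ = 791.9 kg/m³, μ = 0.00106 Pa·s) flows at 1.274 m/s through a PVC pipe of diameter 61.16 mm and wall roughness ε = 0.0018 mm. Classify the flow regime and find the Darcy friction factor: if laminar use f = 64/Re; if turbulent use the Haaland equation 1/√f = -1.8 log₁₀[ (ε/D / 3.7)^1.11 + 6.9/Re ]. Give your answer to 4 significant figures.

Re = ρVD/μ = 791.9·1.274·0.06116/0.00106 = 5.821e+04.
Re > 4000 → turbulent. ε/D = 1.8e-06/0.06116 = 2.94e-05; Haaland: 1/√f = -1.8 log₁₀[2.19e-06 + 0.000119] = 7.053, so f = 0.0201.

f ≈ 0.02010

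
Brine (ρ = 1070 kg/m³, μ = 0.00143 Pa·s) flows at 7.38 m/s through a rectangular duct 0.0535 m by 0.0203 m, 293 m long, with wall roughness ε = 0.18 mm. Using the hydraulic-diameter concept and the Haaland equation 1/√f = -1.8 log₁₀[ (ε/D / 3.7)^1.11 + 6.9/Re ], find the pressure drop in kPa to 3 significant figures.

ΔP ≈ 9530 kPa

Hydraulic diameter D_h = 4A/P = 4·(0.0535·0.0203)/(2·(0.0535+0.0203)) = 0.004344/0.1476 = 0.02943 m.
Re = ρVD_h/μ = 1070·7.38·0.02943/0.00143 = 1.625e+05.
ε/D_h = 0.00018/0.02943 = 0.00612; Haaland gives 1/√f = -1.8 log₁₀[0.000817+4.25e-05] = 5.518, so f = 0.03284.
ΔP = f(L/D_h)(ρV²/2) = 0.03284·293/0.02943·2.914e+04 = 9.526e+06 Pa.
ΔP = 9530 kPa.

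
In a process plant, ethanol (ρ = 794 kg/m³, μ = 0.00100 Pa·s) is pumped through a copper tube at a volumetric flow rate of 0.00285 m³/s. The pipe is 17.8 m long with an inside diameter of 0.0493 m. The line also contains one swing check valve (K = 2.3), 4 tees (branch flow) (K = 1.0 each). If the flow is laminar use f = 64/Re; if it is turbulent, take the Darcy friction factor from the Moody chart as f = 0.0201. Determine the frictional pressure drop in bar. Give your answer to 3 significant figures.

Cross-sectional area A = πD²/4 = π(0.0493)²/4 = 0.001909 m²; mean velocity V = Q/A = 0.00285/0.001909 = 1.493 m/s.
Reynolds number Re = ρVD/μ = 794 · 1.493 · 0.0493 / 0.001 = 5.844e+04.
Re > 4000 → turbulent; use the Moody-chart value f = 0.0201.
Total minor-loss coefficient ΣK = 1·2.3 + 4·1 = 6.3.
ΔP = [f·L/D + ΣK]·(ρV²/2) = [0.0201·17.8/0.0493 + 6.3]·(794·1.493²/2) = [7.257 + 6.3]·884.9 = 1.2e+04 Pa.
ΔP = 1.2e+04 Pa = 0.120 bar.

ΔP ≈ 0.120 bar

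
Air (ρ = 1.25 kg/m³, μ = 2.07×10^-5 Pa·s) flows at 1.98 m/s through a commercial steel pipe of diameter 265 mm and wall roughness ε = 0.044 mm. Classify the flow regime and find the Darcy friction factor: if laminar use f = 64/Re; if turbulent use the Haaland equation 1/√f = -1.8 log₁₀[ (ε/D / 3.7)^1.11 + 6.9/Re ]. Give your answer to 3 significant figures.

Re = ρVD/μ = 1.25·1.98·0.265/2.07e-05 = 3.168e+04.
Re > 4000 → turbulent. ε/D = 4.4e-05/0.265 = 0.000166; Haaland: 1/√f = -1.8 log₁₀[1.49e-05 + 0.000218] = 6.54, so f = 0.02338.

f ≈ 0.0234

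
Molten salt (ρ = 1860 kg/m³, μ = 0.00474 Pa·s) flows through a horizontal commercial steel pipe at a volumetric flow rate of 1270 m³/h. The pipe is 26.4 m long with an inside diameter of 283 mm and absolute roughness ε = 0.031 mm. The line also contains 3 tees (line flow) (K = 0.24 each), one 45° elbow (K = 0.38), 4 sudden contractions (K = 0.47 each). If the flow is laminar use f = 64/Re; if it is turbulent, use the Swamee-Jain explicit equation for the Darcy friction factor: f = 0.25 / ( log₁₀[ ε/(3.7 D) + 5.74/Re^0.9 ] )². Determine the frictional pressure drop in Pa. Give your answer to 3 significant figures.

Q = 1270 m³/h = 1270/3600 = 0.3528 m³/s.
Cross-sectional area A = πD²/4 = π(0.283)²/4 = 0.0629 m²; mean velocity V = Q/A = 0.3528/0.0629 = 5.608 m/s.
Reynolds number Re = ρVD/μ = 1860 · 5.608 · 0.283 / 0.00474 = 6.228e+05.
Re > 4000 → turbulent. Relative roughness ε/D = 3.1e-05/0.283 = 0.00011. Swamee-Jain: f = 0.25/(log₁₀[0.00011/3.7 + 5.74/6.228e+05^0.9])² = 0.25/(log₁₀[2.96e-05 + 3.5e-05])² = 0.25/(-4.19)² = 0.01424.
Total minor-loss coefficient ΣK = 3·0.24 + 1·0.38 + 4·0.47 = 2.98.
ΔP = [f·L/D + ΣK]·(ρV²/2) = [0.01424·26.4/0.283 + 2.98]·(1860·5.608²/2) = [1.329 + 2.98]·2.925e+04 = 1.26e+05 Pa.

ΔP ≈ 126000 Pa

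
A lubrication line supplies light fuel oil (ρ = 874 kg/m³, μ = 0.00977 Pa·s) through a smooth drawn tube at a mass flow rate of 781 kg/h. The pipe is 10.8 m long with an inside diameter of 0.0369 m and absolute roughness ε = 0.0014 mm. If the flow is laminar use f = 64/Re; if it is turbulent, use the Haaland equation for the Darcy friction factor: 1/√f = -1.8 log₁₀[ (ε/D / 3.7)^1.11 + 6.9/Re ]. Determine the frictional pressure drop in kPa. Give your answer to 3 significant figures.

ΔP ≈ 0.576 kPa

ṁ = 781 kg/h = 781/3600 = 0.2169 kg/s.
A = πD²/4 = π(0.0369)²/4 = 0.001069 m²; mean velocity V = ṁ/(ρA) = 0.2169/(874 · 0.001069) = 0.2321 m/s.
Reynolds number Re = ρVD/μ = 874 · 0.2321 · 0.0369 / 0.00977 = 766.2.
Re < 2300 → laminar flow, so f = 64/Re = 64/766.2 = 0.08353 (the turbulent correlation is not needed).
Darcy-Weisbach: ΔP = f(L/D)(ρV²/2) = 0.08353·(10.8/0.0369)·(874·0.2321²/2) = 0.08353·292.7·23.54 = 575.6 Pa.
ΔP = 575.6 Pa = 0.576 kPa.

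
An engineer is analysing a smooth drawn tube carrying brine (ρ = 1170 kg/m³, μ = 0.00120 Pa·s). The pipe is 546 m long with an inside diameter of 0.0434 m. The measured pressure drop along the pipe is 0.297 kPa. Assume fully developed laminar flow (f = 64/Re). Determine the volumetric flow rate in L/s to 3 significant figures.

Q ≈ 0.0395 L/s

For laminar flow, f = 64/Re with Re = ρVD/μ, so Darcy-Weisbach reduces to ΔP = 32μLV/D². Solving for V: V = ΔP·D²/(32μL) = 297·(0.0434)²/(32·0.0012·546) = 0.02668 m/s.
Check: Re = ρVD/μ = 1170·0.02668·0.0434/0.0012 = 1129 < 2300, so the laminar assumption holds.
Q = V·A = 0.02668·(π/4·0.0434²) = 3.947e-05 m³/s = 0.0395 L/s.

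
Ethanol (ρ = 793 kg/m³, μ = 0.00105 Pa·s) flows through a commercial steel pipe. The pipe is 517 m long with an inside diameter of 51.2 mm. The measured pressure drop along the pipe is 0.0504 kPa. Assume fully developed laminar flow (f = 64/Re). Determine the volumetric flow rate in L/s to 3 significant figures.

Q ≈ 0.0157 L/s

For laminar flow, f = 64/Re with Re = ρVD/μ, so Darcy-Weisbach reduces to ΔP = 32μLV/D². Solving for V: V = ΔP·D²/(32μL) = 50.4·(0.0512)²/(32·0.00105·517) = 0.007606 m/s.
Check: Re = ρVD/μ = 793·0.007606·0.0512/0.00105 = 294.1 < 2300, so the laminar assumption holds.
Q = V·A = 0.007606·(π/4·0.0512²) = 1.566e-05 m³/s = 0.0157 L/s.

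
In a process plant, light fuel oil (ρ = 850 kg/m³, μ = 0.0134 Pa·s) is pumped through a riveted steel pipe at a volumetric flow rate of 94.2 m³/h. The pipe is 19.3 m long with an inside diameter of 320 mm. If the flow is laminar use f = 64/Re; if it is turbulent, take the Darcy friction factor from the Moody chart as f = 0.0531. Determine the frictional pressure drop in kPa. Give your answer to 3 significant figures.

Q = 94.2 m³/h = 94.2/3600 = 0.02617 m³/s.
Cross-sectional area A = πD²/4 = π(0.32)²/4 = 0.08042 m²; mean velocity V = Q/A = 0.02617/0.08042 = 0.3254 m/s.
Reynolds number Re = ρVD/μ = 850 · 0.3254 · 0.32 / 0.0134 = 6604.
Re > 4000 → turbulent; use the Moody-chart value f = 0.0531.
Darcy-Weisbach: ΔP = f(L/D)(ρV²/2) = 0.0531·(19.3/0.32)·(850·0.3254²/2) = 0.0531·60.31·44.99 = 144.1 Pa.
ΔP = 144.1 Pa = 0.144 kPa.

ΔP ≈ 0.144 kPa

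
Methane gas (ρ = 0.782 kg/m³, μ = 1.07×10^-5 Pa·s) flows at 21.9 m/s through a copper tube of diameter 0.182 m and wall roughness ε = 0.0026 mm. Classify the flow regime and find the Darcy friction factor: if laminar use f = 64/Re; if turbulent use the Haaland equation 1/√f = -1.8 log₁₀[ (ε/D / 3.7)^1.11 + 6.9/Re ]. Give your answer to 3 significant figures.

f ≈ 0.0145

Re = ρVD/μ = 0.782·21.9·0.182/1.07e-05 = 2.913e+05.
Re > 4000 → turbulent. ε/D = 2.6e-06/0.182 = 1.43e-05; Haaland: 1/√f = -1.8 log₁₀[9.8e-07 + 2.37e-05] = 8.294, so f = 0.01454.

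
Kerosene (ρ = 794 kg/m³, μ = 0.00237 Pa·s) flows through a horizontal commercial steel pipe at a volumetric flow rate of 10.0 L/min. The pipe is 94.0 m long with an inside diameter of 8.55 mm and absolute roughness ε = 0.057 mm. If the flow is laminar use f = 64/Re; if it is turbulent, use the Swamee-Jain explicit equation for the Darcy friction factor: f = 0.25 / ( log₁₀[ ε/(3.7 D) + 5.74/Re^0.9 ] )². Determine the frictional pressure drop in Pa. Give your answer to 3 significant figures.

Q = 10.0 L/min = 10.0/60000 = 0.0001667 m³/s.
Cross-sectional area A = πD²/4 = π(0.00855)²/4 = 5.741e-05 m²; mean velocity V = Q/A = 0.0001667/5.741e-05 = 2.903 m/s.
Reynolds number Re = ρVD/μ = 794 · 2.903 · 0.00855 / 0.00237 = 8315.
Re > 4000 → turbulent. Relative roughness ε/D = 5.7e-05/0.00855 = 0.00667. Swamee-Jain: f = 0.25/(log₁₀[0.00667/3.7 + 5.74/8315^0.9])² = 0.25/(log₁₀[0.0018 + 0.0017])² = 0.25/(-2.455)² = 0.04147.
Darcy-Weisbach: ΔP = f(L/D)(ρV²/2) = 0.04147·(94/0.00855)·(794·2.903²/2) = 0.04147·1.099e+04·3345 = 1.525e+06 Pa.

ΔP ≈ 1.53×10^6 Pa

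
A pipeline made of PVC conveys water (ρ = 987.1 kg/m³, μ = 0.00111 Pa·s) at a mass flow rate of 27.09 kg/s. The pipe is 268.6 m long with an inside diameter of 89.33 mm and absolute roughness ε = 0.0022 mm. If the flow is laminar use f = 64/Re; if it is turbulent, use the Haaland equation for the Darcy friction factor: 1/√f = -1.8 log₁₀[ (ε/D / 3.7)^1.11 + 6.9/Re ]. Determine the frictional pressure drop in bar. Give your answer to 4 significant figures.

ΔP ≈ 4.036 bar

A = πD²/4 = π(0.08933)²/4 = 0.006267 m²; mean velocity V = ṁ/(ρA) = 27.09/(987.1 · 0.006267) = 4.379 m/s.
Reynolds number Re = ρVD/μ = 987.1 · 4.379 · 0.08933 / 0.00111 = 3.479e+05.
Re > 4000 → turbulent. Relative roughness ε/D = 2.2e-06/0.08933 = 2.46e-05. Haaland: 1/√f = -1.8 log₁₀[(2.46e-05/3.7)^1.11 + 6.9/3.479e+05] = -1.8 log₁₀[1.79e-06 + 1.98e-05] = 8.397, so f = 0.01418.
Darcy-Weisbach: ΔP = f(L/D)(ρV²/2) = 0.01418·(268.6/0.08933)·(987.1·4.379²/2) = 0.01418·3007·9464 = 4.036e+05 Pa.
ΔP = 4.036e+05 Pa = 4.036 bar.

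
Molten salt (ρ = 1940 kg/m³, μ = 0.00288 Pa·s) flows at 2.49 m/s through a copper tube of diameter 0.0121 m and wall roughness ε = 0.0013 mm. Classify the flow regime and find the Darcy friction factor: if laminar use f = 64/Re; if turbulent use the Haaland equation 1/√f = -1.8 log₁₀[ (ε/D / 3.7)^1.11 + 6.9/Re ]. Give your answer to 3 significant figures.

Re = ρVD/μ = 1940·2.49·0.0121/0.00288 = 2.03e+04.
Re > 4000 → turbulent. ε/D = 1.3e-06/0.0121 = 0.000107; Haaland: 1/√f = -1.8 log₁₀[9.2e-06 + 0.00034] = 6.223, so f = 0.02583.

f ≈ 0.0258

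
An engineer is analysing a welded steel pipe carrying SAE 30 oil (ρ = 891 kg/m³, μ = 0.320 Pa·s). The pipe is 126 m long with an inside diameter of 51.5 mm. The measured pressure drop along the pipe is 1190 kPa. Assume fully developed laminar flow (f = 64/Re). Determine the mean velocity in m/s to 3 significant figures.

For laminar flow, f = 64/Re with Re = ρVD/μ, so Darcy-Weisbach reduces to ΔP = 32μLV/D². Solving for V: V = ΔP·D²/(32μL) = 1.19e+06·(0.0515)²/(32·0.32·126) = 2.446 m/s.
Check: Re = ρVD/μ = 891·2.446·0.0515/0.32 = 350.8 < 2300, so the laminar assumption holds.

V ≈ 2.45 m/s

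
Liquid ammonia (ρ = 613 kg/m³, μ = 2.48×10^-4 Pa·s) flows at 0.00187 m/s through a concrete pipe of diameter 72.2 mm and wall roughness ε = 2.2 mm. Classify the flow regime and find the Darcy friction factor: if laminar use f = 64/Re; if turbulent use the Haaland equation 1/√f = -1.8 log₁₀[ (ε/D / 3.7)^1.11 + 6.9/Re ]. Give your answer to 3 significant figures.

f ≈ 0.192

Re = ρVD/μ = 613·0.00187·0.0722/0.000248 = 333.7.
Re < 2300 → laminar, so f = 64/Re = 0.1918 (roughness is irrelevant in laminar flow).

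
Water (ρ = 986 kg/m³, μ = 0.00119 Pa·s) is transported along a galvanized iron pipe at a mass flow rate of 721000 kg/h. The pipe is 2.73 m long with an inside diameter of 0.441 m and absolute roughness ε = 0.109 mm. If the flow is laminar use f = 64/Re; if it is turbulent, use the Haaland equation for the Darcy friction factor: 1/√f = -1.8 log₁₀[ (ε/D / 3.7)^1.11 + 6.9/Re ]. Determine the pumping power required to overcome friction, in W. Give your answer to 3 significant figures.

ṁ = 721000 kg/h = 721000/3600 = 200.3 kg/s.
A = πD²/4 = π(0.441)²/4 = 0.1527 m²; mean velocity V = ṁ/(ρA) = 200.3/(986 · 0.1527) = 1.33 m/s.
Reynolds number Re = ρVD/μ = 986 · 1.33 · 0.441 / 0.00119 = 4.859e+05.
Re > 4000 → turbulent. Relative roughness ε/D = 0.000109/0.441 = 0.000247. Haaland: 1/√f = -1.8 log₁₀[(0.000247/3.7)^1.11 + 6.9/4.859e+05] = -1.8 log₁₀[2.32e-05 + 1.42e-05] = 7.969, so f = 0.01575.
Darcy-Weisbach: ΔP = f(L/D)(ρV²/2) = 0.01575·(2.73/0.441)·(986·1.33²/2) = 0.01575·6.19·871.8 = 84.99 Pa.
Q = ṁ/ρ = 200.3/986 = 0.2031 m³/s.
Pumping power P = QΔP = 0.2031·84.99 = 17.26 W = 17.3 W.

P ≈ 17.3 W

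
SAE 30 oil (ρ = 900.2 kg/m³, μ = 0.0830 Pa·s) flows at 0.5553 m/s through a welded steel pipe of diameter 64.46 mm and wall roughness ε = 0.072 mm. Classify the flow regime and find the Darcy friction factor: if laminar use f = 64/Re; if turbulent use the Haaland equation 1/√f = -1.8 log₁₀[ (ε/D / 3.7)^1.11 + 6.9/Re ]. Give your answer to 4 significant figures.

f ≈ 0.1649

Re = ρVD/μ = 900.2·0.5553·0.06446/0.083 = 388.2.
Re < 2300 → laminar, so f = 64/Re = 0.1649 (roughness is irrelevant in laminar flow).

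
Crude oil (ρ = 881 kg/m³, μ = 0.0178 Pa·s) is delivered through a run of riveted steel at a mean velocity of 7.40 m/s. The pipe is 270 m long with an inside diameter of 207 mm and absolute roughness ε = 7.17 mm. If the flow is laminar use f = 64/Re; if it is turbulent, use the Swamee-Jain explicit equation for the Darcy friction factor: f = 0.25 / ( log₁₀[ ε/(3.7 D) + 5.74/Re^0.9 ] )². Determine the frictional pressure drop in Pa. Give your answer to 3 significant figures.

Reynolds number Re = ρVD/μ = 881 · 7.4 · 0.207 / 0.0178 = 7.582e+04.
Re > 4000 → turbulent. Relative roughness ε/D = 0.00717/0.207 = 0.0346. Swamee-Jain: f = 0.25/(log₁₀[0.0346/3.7 + 5.74/7.582e+04^0.9])² = 0.25/(log₁₀[0.00936 + 0.000233])² = 0.25/(-2.018)² = 0.06139.
Darcy-Weisbach: ΔP = f(L/D)(ρV²/2) = 0.06139·(270/0.207)·(881·7.4²/2) = 0.06139·1304·2.412e+04 = 1.932e+06 Pa.

ΔP ≈ 1.93×10^6 Pa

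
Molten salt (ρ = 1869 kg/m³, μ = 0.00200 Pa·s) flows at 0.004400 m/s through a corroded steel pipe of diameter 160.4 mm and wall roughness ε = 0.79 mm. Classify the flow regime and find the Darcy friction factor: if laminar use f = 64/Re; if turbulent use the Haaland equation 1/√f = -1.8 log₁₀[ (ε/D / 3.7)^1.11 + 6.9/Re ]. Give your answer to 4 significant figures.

f ≈ 0.09704

Re = ρVD/μ = 1869·0.0044·0.1604/0.002 = 659.5.
Re < 2300 → laminar, so f = 64/Re = 0.09704 (roughness is irrelevant in laminar flow).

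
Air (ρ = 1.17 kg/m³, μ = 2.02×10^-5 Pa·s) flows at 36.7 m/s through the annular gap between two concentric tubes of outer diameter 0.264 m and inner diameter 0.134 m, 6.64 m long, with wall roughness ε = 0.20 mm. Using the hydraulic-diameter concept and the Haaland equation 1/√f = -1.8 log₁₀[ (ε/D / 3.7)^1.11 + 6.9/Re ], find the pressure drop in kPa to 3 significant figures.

Hydraulic diameter D_h = 4A/P = D_o - D_i = 0.264 - 0.134 = 0.13 m.
Re = ρVD_h/μ = 1.17·36.7·0.13/2.02e-05 = 2.763e+05.
ε/D_h = 0.0002/0.13 = 0.00154; Haaland gives 1/√f = -1.8 log₁₀[0.000177+2.5e-05] = 6.652, so f = 0.0226.
ΔP = f(L/D_h)(ρV²/2) = 0.0226·6.64/0.13·787.9 = 909.5 Pa.
ΔP = 0.909 kPa.

ΔP ≈ 0.909 kPa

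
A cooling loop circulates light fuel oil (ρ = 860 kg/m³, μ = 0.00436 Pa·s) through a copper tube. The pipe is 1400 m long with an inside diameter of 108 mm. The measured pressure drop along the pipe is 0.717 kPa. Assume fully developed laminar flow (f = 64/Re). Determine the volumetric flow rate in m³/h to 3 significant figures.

For laminar flow, f = 64/Re with Re = ρVD/μ, so Darcy-Weisbach reduces to ΔP = 32μLV/D². Solving for V: V = ΔP·D²/(32μL) = 717·(0.108)²/(32·0.00436·1400) = 0.04282 m/s.
Check: Re = ρVD/μ = 860·0.04282·0.108/0.00436 = 912.1 < 2300, so the laminar assumption holds.
Q = V·A = 0.04282·(π/4·0.108²) = 0.0003922 m³/s = 1.41 m³/h.

Q ≈ 1.41 m³/h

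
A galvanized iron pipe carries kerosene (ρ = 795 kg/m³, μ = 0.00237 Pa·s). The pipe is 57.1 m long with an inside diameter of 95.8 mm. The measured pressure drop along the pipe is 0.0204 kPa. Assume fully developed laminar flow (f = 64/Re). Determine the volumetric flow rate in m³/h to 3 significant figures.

Q ≈ 1.12 m³/h

For laminar flow, f = 64/Re with Re = ρVD/μ, so Darcy-Weisbach reduces to ΔP = 32μLV/D². Solving for V: V = ΔP·D²/(32μL) = 20.4·(0.0958)²/(32·0.00237·57.1) = 0.04323 m/s.
Check: Re = ρVD/μ = 795·0.04323·0.0958/0.00237 = 1389 < 2300, so the laminar assumption holds.
Q = V·A = 0.04323·(π/4·0.0958²) = 0.0003116 m³/s = 1.12 m³/h.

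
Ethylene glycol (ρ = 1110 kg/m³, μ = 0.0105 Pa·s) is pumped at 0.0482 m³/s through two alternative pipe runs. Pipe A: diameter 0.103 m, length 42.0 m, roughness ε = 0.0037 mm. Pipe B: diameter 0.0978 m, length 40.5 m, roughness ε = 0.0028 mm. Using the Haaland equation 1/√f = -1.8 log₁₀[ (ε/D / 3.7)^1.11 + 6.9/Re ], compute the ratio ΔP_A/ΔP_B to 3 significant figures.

Pipe A: V = Q/A = 0.0482/0.008332 = 5.785 m/s; Re = 6.299e+04; ε/D = 3.59e-05; Haaland → f = 0.01978; ΔP_A = f(L/D)(ρV²/2) = 1.498e+05 Pa.
Pipe B: V = Q/A = 0.0482/0.007512 = 6.416 m/s; Re = 6.634e+04; ε/D = 2.86e-05; Haaland → f = 0.01954; ΔP_B = f(L/D)(ρV²/2) = 1.849e+05 Pa.
ΔP_A/ΔP_B = 1.498e+05/1.849e+05 = 0.810.

ΔP_A/ΔP_B ≈ 0.810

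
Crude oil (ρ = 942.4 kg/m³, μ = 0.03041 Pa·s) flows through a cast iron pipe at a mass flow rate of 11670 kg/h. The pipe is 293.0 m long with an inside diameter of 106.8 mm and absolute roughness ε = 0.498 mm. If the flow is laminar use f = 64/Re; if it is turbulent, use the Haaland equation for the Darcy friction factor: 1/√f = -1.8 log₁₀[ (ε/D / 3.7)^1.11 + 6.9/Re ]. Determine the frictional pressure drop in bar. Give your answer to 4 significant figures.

ṁ = 11670 kg/h = 11670/3600 = 3.242 kg/s.
A = πD²/4 = π(0.1068)²/4 = 0.008958 m²; mean velocity V = ṁ/(ρA) = 3.242/(942.4 · 0.008958) = 0.384 m/s.
Reynolds number Re = ρVD/μ = 942.4 · 0.384 · 0.1068 / 0.0304 = 1271.
Re < 2300 → laminar flow, so f = 64/Re = 64/1271 = 0.05036 (the turbulent correlation is not needed).
Darcy-Weisbach: ΔP = f(L/D)(ρV²/2) = 0.05036·(293/0.1068)·(942.4·0.384²/2) = 0.05036·2743·69.47 = 9598 Pa.
ΔP = 9598 Pa = 0.09598 bar.

ΔP ≈ 0.09598 bar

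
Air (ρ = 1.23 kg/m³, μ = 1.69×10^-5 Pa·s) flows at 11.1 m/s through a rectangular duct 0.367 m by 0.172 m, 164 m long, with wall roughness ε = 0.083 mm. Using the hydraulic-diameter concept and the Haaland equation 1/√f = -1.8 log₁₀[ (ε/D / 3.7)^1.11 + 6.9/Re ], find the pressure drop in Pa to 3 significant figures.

Hydraulic diameter D_h = 4A/P = 4·(0.367·0.172)/(2·(0.367+0.172)) = 0.2525/1.078 = 0.2342 m.
Re = ρVD_h/μ = 1.23·11.1·0.2342/1.69e-05 = 1.892e+05.
ε/D_h = 8.3e-05/0.2342 = 0.000354; Haaland gives 1/√f = -1.8 log₁₀[3.46e-05+3.65e-05] = 7.467, so f = 0.01794.
ΔP = f(L/D_h)(ρV²/2) = 0.01794·164/0.2342·75.77 = 951.6 Pa.

ΔP ≈ 952 Pa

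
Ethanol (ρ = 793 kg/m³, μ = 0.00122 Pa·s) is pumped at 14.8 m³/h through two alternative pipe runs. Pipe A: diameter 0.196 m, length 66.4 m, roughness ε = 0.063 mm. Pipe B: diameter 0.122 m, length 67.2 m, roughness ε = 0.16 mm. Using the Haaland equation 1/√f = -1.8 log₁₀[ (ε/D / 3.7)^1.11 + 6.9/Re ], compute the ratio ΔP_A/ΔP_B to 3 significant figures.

Pipe A: V = Q/A = 0.004111/0.03017 = 0.1363 m/s; Re = 1.736e+04; ε/D = 0.000321; Haaland → f = 0.02721; ΔP_A = f(L/D)(ρV²/2) = 67.85 Pa.
Pipe B: V = Q/A = 0.004111/0.01169 = 0.3517 m/s; Re = 2.789e+04; ε/D = 0.00131; Haaland → f = 0.02665; ΔP_B = f(L/D)(ρV²/2) = 719.9 Pa.
ΔP_A/ΔP_B = 67.85/719.9 = 0.0943.

ΔP_A/ΔP_B ≈ 0.0943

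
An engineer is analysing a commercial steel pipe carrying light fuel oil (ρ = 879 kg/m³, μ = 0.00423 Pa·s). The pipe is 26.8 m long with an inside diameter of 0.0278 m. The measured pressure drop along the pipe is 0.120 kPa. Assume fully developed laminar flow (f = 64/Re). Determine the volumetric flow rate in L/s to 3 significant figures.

For laminar flow, f = 64/Re with Re = ρVD/μ, so Darcy-Weisbach reduces to ΔP = 32μLV/D². Solving for V: V = ΔP·D²/(32μL) = 120·(0.0278)²/(32·0.00423·26.8) = 0.02556 m/s.
Check: Re = ρVD/μ = 879·0.02556·0.0278/0.00423 = 147.7 < 2300, so the laminar assumption holds.
Q = V·A = 0.02556·(π/4·0.0278²) = 1.552e-05 m³/s = 0.0155 L/s.

Q ≈ 0.0155 L/s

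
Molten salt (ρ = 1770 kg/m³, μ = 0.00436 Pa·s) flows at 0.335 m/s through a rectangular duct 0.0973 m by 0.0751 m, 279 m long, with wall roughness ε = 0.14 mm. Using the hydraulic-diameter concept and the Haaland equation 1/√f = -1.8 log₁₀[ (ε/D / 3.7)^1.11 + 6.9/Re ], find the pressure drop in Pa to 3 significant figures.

ΔP ≈ 10500 Pa

Hydraulic diameter D_h = 4A/P = 4·(0.0973·0.0751)/(2·(0.0973+0.0751)) = 0.02923/0.3448 = 0.08477 m.
Re = ρVD_h/μ = 1770·0.335·0.08477/0.00436 = 1.153e+04.
ε/D_h = 0.00014/0.08477 = 0.00165; Haaland gives 1/√f = -1.8 log₁₀[0.000191+0.000599] = 5.585, so f = 0.03206.
ΔP = f(L/D_h)(ρV²/2) = 0.03206·279/0.08477·99.32 = 1.048e+04 Pa.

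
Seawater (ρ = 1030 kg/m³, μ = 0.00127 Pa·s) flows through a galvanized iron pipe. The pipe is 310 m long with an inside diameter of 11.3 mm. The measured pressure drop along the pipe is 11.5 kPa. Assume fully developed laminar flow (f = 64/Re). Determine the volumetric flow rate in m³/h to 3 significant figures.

For laminar flow, f = 64/Re with Re = ρVD/μ, so Darcy-Weisbach reduces to ΔP = 32μLV/D². Solving for V: V = ΔP·D²/(32μL) = 1.15e+04·(0.0113)²/(32·0.00127·310) = 0.1166 m/s.
Check: Re = ρVD/μ = 1030·0.1166·0.0113/0.00127 = 1068 < 2300, so the laminar assumption holds.
Q = V·A = 0.1166·(π/4·0.0113²) = 1.169e-05 m³/s = 0.0421 m³/h.

Q ≈ 0.0421 m³/h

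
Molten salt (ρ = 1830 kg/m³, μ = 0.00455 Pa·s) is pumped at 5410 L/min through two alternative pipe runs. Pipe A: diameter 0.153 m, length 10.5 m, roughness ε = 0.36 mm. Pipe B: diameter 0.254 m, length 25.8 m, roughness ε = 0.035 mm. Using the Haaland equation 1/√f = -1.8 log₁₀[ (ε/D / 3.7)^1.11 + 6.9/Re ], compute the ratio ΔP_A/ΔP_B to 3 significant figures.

ΔP_A/ΔP_B ≈ 7.68

Pipe A: V = Q/A = 0.09017/0.01839 = 4.904 m/s; Re = 3.018e+05; ε/D = 0.00235; Haaland → f = 0.02499; ΔP_A = f(L/D)(ρV²/2) = 3.774e+04 Pa.
Pipe B: V = Q/A = 0.09017/0.05067 = 1.779 m/s; Re = 1.818e+05; ε/D = 0.000138; Haaland → f = 0.01669; ΔP_B = f(L/D)(ρV²/2) = 4912 Pa.
ΔP_A/ΔP_B = 3.774e+04/4912 = 7.68.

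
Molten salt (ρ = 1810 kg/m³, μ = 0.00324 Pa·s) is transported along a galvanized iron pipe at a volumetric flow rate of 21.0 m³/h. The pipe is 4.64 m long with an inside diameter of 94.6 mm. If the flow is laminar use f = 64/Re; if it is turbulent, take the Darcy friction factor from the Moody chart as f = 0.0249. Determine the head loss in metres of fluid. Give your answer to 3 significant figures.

h_f ≈ 0.0429 m

Q = 21.0 m³/h = 21.0/3600 = 0.005833 m³/s.
Cross-sectional area A = πD²/4 = π(0.0946)²/4 = 0.007029 m²; mean velocity V = Q/A = 0.005833/0.007029 = 0.8299 m/s.
Reynolds number Re = ρVD/μ = 1810 · 0.8299 · 0.0946 / 0.00324 = 4.386e+04.
Re > 4000 → turbulent; use the Moody-chart value f = 0.0249.
Darcy-Weisbach: ΔP = f(L/D)(ρV²/2) = 0.0249·(4.64/0.0946)·(1810·0.8299²/2) = 0.0249·49.05·623.4 = 761.3 Pa.
Head loss h_f = ΔP/(ρg) = 761.3/(1810·9.81) = 0.0429 m.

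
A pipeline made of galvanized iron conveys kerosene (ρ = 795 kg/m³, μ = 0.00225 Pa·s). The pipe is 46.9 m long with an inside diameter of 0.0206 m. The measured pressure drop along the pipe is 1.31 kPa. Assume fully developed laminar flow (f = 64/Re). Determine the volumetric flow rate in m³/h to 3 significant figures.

For laminar flow, f = 64/Re with Re = ρVD/μ, so Darcy-Weisbach reduces to ΔP = 32μLV/D². Solving for V: V = ΔP·D²/(32μL) = 1310·(0.0206)²/(32·0.00225·46.9) = 0.1646 m/s.
Check: Re = ρVD/μ = 795·0.1646·0.0206/0.00225 = 1198 < 2300, so the laminar assumption holds.
Q = V·A = 0.1646·(π/4·0.0206²) = 5.487e-05 m³/s = 0.198 m³/h.

Q ≈ 0.198 m³/h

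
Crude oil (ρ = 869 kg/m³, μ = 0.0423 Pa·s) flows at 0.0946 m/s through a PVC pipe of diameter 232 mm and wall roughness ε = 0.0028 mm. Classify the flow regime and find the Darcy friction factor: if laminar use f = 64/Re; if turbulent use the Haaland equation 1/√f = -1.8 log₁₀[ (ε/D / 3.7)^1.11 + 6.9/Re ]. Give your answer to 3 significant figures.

Re = ρVD/μ = 869·0.0946·0.232/0.0423 = 450.9.
Re < 2300 → laminar, so f = 64/Re = 0.1419 (roughness is irrelevant in laminar flow).

f ≈ 0.142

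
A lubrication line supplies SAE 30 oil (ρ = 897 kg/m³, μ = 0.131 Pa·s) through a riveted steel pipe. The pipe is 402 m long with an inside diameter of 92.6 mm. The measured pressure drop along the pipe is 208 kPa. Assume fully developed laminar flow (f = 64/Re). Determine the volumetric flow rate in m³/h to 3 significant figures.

For laminar flow, f = 64/Re with Re = ρVD/μ, so Darcy-Weisbach reduces to ΔP = 32μLV/D². Solving for V: V = ΔP·D²/(32μL) = 2.08e+05·(0.0926)²/(32·0.131·402) = 1.058 m/s.
Check: Re = ρVD/μ = 897·1.058·0.0926/0.131 = 671.1 < 2300, so the laminar assumption holds.
Q = V·A = 1.058·(π/4·0.0926²) = 0.007128 m³/s = 25.7 m³/h.

Q ≈ 25.7 m³/h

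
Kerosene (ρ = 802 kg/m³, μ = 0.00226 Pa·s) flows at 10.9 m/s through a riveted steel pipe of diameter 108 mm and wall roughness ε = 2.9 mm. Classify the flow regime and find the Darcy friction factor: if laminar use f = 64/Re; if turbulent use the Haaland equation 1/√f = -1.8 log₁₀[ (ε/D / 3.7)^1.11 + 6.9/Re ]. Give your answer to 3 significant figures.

Re = ρVD/μ = 802·10.9·0.108/0.00226 = 4.177e+05.
Re > 4000 → turbulent. ε/D = 0.0029/0.108 = 0.0269; Haaland: 1/√f = -1.8 log₁₀[0.00422 + 1.65e-05] = 4.271, so f = 0.05482.

f ≈ 0.0548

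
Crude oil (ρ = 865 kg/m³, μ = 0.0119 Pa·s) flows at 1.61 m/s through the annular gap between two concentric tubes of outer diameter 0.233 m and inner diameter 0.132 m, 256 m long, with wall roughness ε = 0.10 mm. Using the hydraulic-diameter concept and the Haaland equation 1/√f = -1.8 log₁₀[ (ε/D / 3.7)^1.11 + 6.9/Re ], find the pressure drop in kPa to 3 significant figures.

ΔP ≈ 87.8 kPa

Hydraulic diameter D_h = 4A/P = D_o - D_i = 0.233 - 0.132 = 0.101 m.
Re = ρVD_h/μ = 865·1.61·0.101/0.0119 = 1.182e+04.
ε/D_h = 0.0001/0.101 = 0.00099; Haaland gives 1/√f = -1.8 log₁₀[0.000108+0.000584] = 5.688, so f = 0.03091.
ΔP = f(L/D_h)(ρV²/2) = 0.03091·256/0.101·1121 = 8.784e+04 Pa.
ΔP = 87.8 kPa.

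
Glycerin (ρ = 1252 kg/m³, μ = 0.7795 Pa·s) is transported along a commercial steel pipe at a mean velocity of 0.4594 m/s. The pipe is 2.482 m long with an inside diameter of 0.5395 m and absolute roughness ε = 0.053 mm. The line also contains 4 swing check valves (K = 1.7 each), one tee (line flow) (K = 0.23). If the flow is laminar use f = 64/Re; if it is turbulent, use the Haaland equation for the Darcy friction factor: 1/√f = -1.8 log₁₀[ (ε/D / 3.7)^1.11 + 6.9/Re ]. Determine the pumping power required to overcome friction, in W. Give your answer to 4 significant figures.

Reynolds number Re = ρVD/μ = 1252 · 0.4594 · 0.5395 / 0.779 = 398.1.
Re < 2300 → laminar flow, so f = 64/Re = 64/398.1 = 0.1608 (the turbulent correlation is not needed).
Total minor-loss coefficient ΣK = 4·1.7 + 1·0.23 = 7.03.
ΔP = [f·L/D + ΣK]·(ρV²/2) = [0.1608·2.482/0.5395 + 7.03]·(1252·0.4594²/2) = [0.7396 + 7.03]·132.1 = 1026 Pa.
Q = V·A = 0.4594·0.2286 = 0.105 m³/s.
Pumping power P = QΔP = 0.105·1026 = 107.80 W = 107.8 W.

P ≈ 107.8 W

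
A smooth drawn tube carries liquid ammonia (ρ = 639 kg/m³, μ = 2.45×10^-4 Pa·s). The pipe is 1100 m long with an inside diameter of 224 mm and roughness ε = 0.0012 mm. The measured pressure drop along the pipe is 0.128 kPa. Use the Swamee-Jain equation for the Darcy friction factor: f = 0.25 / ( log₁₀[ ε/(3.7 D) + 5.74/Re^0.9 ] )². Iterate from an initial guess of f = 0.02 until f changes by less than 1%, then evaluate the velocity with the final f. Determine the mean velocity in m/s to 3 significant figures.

V ≈ 0.0602 m/s

Rearranging Darcy-Weisbach: V = √(2·ΔP·D/(f·L·ρ)). With ε/D = 1.2e-06/0.224 = 5.36e-06, iterate starting from f = 0.02:
  f = 0.02 → V = √(2·128·0.224/(0.02·1100·639)) = 0.06387 m/s; Re = ρVD/μ = 3.731e+04; f → 0.02222
  f = 0.02222 → V = 0.06059 m/s; Re = 3.54e+04; f → 0.02249
  f = 0.02249 → V = 0.06022 m/s; Re = 3.518e+04; f → 0.02253
Converged (Δf/f < 1%). With the final f = 0.02253: V = √(2·128·0.224/(0.02253·1100·639)) = 0.06018 m/s.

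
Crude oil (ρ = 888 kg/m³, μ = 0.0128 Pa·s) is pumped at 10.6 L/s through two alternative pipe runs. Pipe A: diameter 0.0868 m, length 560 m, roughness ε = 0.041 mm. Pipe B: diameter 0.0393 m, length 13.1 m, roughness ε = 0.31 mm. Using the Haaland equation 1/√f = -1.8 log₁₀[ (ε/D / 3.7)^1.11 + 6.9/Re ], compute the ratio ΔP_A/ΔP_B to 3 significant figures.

ΔP_A/ΔP_B ≈ 0.666

Pipe A: V = Q/A = 0.0106/0.005917 = 1.791 m/s; Re = 1.079e+04; ε/D = 0.000472; Haaland → f = 0.03085; ΔP_A = f(L/D)(ρV²/2) = 2.836e+05 Pa.
Pipe B: V = Q/A = 0.0106/0.001213 = 8.738 m/s; Re = 2.382e+04; ε/D = 0.00789; Haaland → f = 0.03767; ΔP_B = f(L/D)(ρV²/2) = 4.258e+05 Pa.
ΔP_A/ΔP_B = 2.836e+05/4.258e+05 = 0.666.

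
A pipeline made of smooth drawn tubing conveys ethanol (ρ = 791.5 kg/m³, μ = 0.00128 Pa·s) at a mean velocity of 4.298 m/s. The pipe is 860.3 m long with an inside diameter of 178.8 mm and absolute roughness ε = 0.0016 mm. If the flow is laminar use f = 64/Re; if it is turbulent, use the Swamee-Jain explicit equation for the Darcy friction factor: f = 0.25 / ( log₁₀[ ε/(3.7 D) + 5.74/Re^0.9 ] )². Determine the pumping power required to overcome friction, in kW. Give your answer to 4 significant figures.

Reynolds number Re = ρVD/μ = 791.5 · 4.298 · 0.1788 / 0.00128 = 4.752e+05.
Re > 4000 → turbulent. Relative roughness ε/D = 1.6e-06/0.1788 = 8.95e-06. Swamee-Jain: f = 0.25/(log₁₀[8.95e-06/3.7 + 5.74/4.752e+05^0.9])² = 0.25/(log₁₀[2.42e-06 + 4.46e-05])² = 0.25/(-4.327)² = 0.01335.
Darcy-Weisbach: ΔP = f(L/D)(ρV²/2) = 0.01335·(860.3/0.1788)·(791.5·4.298²/2) = 0.01335·4812·7311 = 4.696e+05 Pa.
Q = V·A = 4.298·0.02511 = 0.1079 m³/s.
Pumping power P = QΔP = 0.1079·4.696e+05 = 50678 W = 50.68 kW.

P ≈ 50.68 kW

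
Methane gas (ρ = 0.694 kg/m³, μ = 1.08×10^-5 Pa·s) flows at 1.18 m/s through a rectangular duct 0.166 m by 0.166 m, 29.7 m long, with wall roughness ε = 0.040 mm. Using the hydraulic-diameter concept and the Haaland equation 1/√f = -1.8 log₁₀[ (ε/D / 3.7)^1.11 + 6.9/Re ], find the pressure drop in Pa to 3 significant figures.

ΔP ≈ 2.54 Pa

Hydraulic diameter D_h = 4A/P = 4·(0.166·0.166)/(2·(0.166+0.166)) = 0.1102/0.664 = 0.166 m.
Re = ρVD_h/μ = 0.694·1.18·0.166/1.08e-05 = 1.259e+04.
ε/D_h = 4e-05/0.166 = 0.000241; Haaland gives 1/√f = -1.8 log₁₀[2.26e-05+0.000548] = 5.838, so f = 0.02934.
ΔP = f(L/D_h)(ρV²/2) = 0.02934·29.7/0.166·0.4832 = 2.536 Pa.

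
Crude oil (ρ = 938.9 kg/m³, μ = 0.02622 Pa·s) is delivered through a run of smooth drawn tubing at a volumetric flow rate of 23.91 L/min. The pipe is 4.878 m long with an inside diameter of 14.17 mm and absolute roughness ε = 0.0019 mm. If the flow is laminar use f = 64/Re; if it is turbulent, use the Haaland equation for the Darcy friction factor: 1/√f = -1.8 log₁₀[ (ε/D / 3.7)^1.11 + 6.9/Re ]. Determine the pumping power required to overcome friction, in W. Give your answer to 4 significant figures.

Q = 23.91 L/min = 23.91/60000 = 0.0003985 m³/s.
Cross-sectional area A = πD²/4 = π(0.01417)²/4 = 0.0001577 m²; mean velocity V = Q/A = 0.0003985/0.0001577 = 2.527 m/s.
Reynolds number Re = ρVD/μ = 938.9 · 2.527 · 0.01417 / 0.0262 = 1282.
Re < 2300 → laminar flow, so f = 64/Re = 64/1282 = 0.04991 (the turbulent correlation is not needed).
Darcy-Weisbach: ΔP = f(L/D)(ρV²/2) = 0.04991·(4.878/0.01417)·(938.9·2.527²/2) = 0.04991·344.2·2998 = 5.151e+04 Pa.
Pumping power P = QΔP = 0.0003985·5.151e+04 = 20.526 W = 20.53 W.

P ≈ 20.53 W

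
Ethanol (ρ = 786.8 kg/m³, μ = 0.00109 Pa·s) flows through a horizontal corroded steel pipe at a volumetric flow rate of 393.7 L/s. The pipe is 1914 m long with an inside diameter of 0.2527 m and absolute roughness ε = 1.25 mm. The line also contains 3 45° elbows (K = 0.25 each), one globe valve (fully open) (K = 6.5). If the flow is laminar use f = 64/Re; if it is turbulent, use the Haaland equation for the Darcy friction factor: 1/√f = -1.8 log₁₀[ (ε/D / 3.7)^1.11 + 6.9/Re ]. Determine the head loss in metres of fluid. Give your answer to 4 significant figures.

h_f ≈ 745.7 m

Q = 393.7 L/s = 393.7/1000 = 0.3937 m³/s.
Cross-sectional area A = πD²/4 = π(0.2527)²/4 = 0.05015 m²; mean velocity V = Q/A = 0.3937/0.05015 = 7.85 m/s.
Reynolds number Re = ρVD/μ = 786.8 · 7.85 · 0.2527 / 0.00109 = 1.432e+06.
Re > 4000 → turbulent. Relative roughness ε/D = 0.00125/0.2527 = 0.00495. Haaland: 1/√f = -1.8 log₁₀[(0.00495/3.7)^1.11 + 6.9/1.432e+06] = -1.8 log₁₀[0.000646 + 4.82e-06] = 5.736, so f = 0.03039.
Total minor-loss coefficient ΣK = 3·0.25 + 1·6.5 = 7.25.
ΔP = [f·L/D + ΣK]·(ρV²/2) = [0.03039·1914/0.2527 + 7.25]·(786.8·7.85²/2) = [230.2 + 7.25]·2.424e+04 = 5.756e+06 Pa.
Head loss h_f = ΔP/(ρg) = 5.756e+06/(786.8·9.81) = 745.7 m.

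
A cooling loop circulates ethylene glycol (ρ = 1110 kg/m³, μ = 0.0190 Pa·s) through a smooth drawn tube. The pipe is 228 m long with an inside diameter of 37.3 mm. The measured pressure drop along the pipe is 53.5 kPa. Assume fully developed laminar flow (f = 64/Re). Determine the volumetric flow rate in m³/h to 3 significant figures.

For laminar flow, f = 64/Re with Re = ρVD/μ, so Darcy-Weisbach reduces to ΔP = 32μLV/D². Solving for V: V = ΔP·D²/(32μL) = 5.35e+04·(0.0373)²/(32·0.019·228) = 0.5369 m/s.
Check: Re = ρVD/μ = 1110·0.5369·0.0373/0.019 = 1170 < 2300, so the laminar assumption holds.
Q = V·A = 0.5369·(π/4·0.0373²) = 0.0005867 m³/s = 2.11 m³/h.

Q ≈ 2.11 m³/h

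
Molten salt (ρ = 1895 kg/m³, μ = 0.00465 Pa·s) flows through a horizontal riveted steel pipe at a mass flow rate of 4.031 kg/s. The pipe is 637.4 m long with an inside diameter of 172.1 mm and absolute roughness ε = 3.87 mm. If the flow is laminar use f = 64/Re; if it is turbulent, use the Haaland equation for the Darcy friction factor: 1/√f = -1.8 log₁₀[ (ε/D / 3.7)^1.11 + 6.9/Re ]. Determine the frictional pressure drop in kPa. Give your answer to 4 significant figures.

A = πD²/4 = π(0.1721)²/4 = 0.02326 m²; mean velocity V = ṁ/(ρA) = 4.031/(1895 · 0.02326) = 0.09144 m/s.
Reynolds number Re = ρVD/μ = 1895 · 0.09144 · 0.1721 / 0.00465 = 6413.
Re > 4000 → turbulent. Relative roughness ε/D = 0.00387/0.1721 = 0.0225. Haaland: 1/√f = -1.8 log₁₀[(0.0225/3.7)^1.11 + 6.9/6413] = -1.8 log₁₀[0.00347 + 0.00108] = 4.217, so f = 0.05624.
Darcy-Weisbach: ΔP = f(L/D)(ρV²/2) = 0.05624·(637.4/0.1721)·(1895·0.09144²/2) = 0.05624·3704·7.923 = 1650 Pa.
ΔP = 1650 Pa = 1.650 kPa.

ΔP ≈ 1.650 kPa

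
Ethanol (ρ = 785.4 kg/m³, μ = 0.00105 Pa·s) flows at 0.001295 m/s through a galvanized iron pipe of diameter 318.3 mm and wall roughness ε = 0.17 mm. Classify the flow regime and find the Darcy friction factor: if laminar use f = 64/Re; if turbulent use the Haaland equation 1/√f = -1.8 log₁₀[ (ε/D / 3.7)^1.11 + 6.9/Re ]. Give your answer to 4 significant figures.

Re = ρVD/μ = 785.4·0.001295·0.3183/0.00105 = 308.3.
Re < 2300 → laminar, so f = 64/Re = 0.2076 (roughness is irrelevant in laminar flow).

f ≈ 0.2076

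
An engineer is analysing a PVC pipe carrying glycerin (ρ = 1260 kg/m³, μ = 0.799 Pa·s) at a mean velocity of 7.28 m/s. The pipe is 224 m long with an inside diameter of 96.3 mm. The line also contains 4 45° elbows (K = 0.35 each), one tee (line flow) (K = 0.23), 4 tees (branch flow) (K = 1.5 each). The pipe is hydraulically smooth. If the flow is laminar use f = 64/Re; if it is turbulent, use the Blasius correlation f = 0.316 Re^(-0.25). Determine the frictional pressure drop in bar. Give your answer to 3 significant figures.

ΔP ≈ 47.5 bar

Reynolds number Re = ρVD/μ = 1260 · 7.28 · 0.0963 / 0.799 = 1106.
Re < 2300 → laminar flow, so f = 64/Re = 64/1106 = 0.05789 (the turbulent correlation is not needed).
Total minor-loss coefficient ΣK = 4·0.35 + 1·0.23 + 4·1.5 = 7.63.
ΔP = [f·L/D + ΣK]·(ρV²/2) = [0.05789·224/0.0963 + 7.63]·(1260·7.28²/2) = [134.7 + 7.63]·3.339e+04 = 4.751e+06 Pa.
ΔP = 4.751e+06 Pa = 47.5 bar.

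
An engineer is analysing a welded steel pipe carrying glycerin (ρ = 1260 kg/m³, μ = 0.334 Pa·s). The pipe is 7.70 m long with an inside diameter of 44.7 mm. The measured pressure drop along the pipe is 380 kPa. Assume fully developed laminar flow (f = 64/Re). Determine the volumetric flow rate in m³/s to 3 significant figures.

Q ≈ 0.0145 m³/s

For laminar flow, f = 64/Re with Re = ρVD/μ, so Darcy-Weisbach reduces to ΔP = 32μLV/D². Solving for V: V = ΔP·D²/(32μL) = 3.8e+05·(0.0447)²/(32·0.334·7.7) = 9.226 m/s.
Check: Re = ρVD/μ = 1260·9.226·0.0447/0.334 = 1556 < 2300, so the laminar assumption holds.
Q = V·A = 9.226·(π/4·0.0447²) = 0.01448 m³/s = 0.0145 m³/s.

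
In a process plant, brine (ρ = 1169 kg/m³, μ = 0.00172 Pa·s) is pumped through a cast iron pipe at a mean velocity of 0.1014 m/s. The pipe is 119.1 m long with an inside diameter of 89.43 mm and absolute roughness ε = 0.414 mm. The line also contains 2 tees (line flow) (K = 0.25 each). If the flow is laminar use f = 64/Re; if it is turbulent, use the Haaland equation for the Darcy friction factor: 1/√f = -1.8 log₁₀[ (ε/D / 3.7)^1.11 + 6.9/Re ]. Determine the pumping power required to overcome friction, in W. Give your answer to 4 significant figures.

Reynolds number Re = ρVD/μ = 1169 · 0.1014 · 0.08943 / 0.00172 = 6163.
Re > 4000 → turbulent. Relative roughness ε/D = 0.000414/0.08943 = 0.00463. Haaland: 1/√f = -1.8 log₁₀[(0.00463/3.7)^1.11 + 6.9/6163] = -1.8 log₁₀[0.0006 + 0.00112] = 4.976, so f = 0.04038.
Total minor-loss coefficient ΣK = 2·0.25 = 0.5.
ΔP = [f·L/D + ΣK]·(ρV²/2) = [0.04038·119.1/0.08943 + 0.5]·(1169·0.1014²/2) = [53.78 + 0.5]·6.01 = 326.2 Pa.
Q = V·A = 0.1014·0.006281 = 0.0006369 m³/s.
Pumping power P = QΔP = 0.0006369·326.2 = 0.20777 W = 0.2078 W.

P ≈ 0.2078 W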